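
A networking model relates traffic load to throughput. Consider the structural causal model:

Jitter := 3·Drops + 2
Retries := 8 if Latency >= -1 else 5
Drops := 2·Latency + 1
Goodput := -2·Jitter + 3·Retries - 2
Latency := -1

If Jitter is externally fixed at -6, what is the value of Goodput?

Intervening sets Jitter = -6 and removes its equation (Jitter := 3·Drops + 2).
Retries = 8 if Latency >= -1 else 5  [with Latency=-1]  = 8
Goodput = -2·Jitter + 3·Retries - 2  [with Jitter=-6, Retries=8]  = 34

34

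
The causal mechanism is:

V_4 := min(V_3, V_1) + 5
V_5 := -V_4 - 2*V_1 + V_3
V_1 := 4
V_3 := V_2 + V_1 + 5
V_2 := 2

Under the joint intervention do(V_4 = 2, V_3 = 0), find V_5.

The joint intervention fixes V_4 = 2, V_3 = 0, removing each variable's own equation.
V_5 = -V_4 - 2*V_1 + V_3  [with V_4=2, V_1=4, V_3=0]  = -10

-10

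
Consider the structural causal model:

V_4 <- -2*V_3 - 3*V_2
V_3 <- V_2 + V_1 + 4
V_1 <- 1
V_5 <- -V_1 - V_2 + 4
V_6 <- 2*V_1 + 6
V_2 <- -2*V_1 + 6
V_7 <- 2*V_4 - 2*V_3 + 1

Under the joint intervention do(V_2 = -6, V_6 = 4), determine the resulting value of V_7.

Setting V_2 = -6, V_6 = 4 by intervention discards those variables' equations.
V_3 = V_2 + V_1 + 4  [with V_2=-6, V_1=1]  = -1
V_4 = -2*V_3 - 3*V_2  [with V_3=-1, V_2=-6]  = 20
V_7 = 2*V_4 - 2*V_3 + 1  [with V_4=20, V_3=-1]  = 43

43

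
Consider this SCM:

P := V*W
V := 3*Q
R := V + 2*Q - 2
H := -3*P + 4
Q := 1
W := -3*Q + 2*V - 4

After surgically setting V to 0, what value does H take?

Under do(V=0), the mechanism V := 3*Q is discarded; V is fixed at 0.
W = -3*Q + 2*V - 4  [with Q=1, V=0]  = -7
P = V*W  [with V=0, W=-7]  = 0
H = -3*P + 4  [with P=0]  = 4

4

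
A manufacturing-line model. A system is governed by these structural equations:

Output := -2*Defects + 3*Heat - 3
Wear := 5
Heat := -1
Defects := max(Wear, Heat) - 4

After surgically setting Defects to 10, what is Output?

-26

The intervention breaks the incoming arrows to Defects: Defects := max(Wear, Heat) - 4 no longer applies, and Defects = 10.
Output = -2*Defects + 3*Heat - 3  [with Defects=10, Heat=-1]  = -26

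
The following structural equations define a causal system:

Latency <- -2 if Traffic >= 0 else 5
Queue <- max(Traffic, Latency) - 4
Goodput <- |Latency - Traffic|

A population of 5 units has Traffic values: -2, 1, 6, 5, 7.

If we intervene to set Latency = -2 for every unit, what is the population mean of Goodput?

5.4

The intervention sets Latency=-2 in all 5 units regardless of Traffic. Recomputing Goodput per unit gives 0, 3, 8, 7, 9; average 5.4.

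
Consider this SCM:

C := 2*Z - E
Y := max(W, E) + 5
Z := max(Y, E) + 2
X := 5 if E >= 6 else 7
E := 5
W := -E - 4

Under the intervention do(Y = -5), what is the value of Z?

The intervention breaks the incoming arrows to Y: Y := max(W, E) + 5 no longer applies, and Y = -5.
Z = max(Y, E) + 2  [with Y=-5, E=5]  = 7

7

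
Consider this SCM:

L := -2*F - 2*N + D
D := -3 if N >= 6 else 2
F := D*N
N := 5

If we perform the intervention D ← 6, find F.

The intervention breaks the incoming arrows to D: D := -3 if N >= 6 else 2 no longer applies, and D = 6.
F = D*N  [with D=6, N=5]  = 30

30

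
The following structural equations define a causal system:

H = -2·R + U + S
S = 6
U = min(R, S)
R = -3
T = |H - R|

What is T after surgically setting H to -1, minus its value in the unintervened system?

Intervening sets H = -1 and removes its equation (H = -2·R + U + S).
T = |H - R|  [with H=-1, R=-3]  = 2
Without intervention: U = min(R, S)  [with R=-3, S=6]  = -3; H = -2·R + U + S  [with R=-3, U=-3, S=6]  = 9; T = |H - R|  [with H=9, R=-3]  = 12.
Change = 2 − 12 = -10.

-10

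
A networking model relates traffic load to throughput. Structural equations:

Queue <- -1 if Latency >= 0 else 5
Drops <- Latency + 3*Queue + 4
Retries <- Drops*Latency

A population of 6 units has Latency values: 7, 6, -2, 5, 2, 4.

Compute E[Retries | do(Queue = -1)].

26

do(Queue=-1) breaks Queue's dependence on Latency. With Queue=-1 fixed, Retries across the units is 56, 42, 2, 30, 6, 20, mean 26.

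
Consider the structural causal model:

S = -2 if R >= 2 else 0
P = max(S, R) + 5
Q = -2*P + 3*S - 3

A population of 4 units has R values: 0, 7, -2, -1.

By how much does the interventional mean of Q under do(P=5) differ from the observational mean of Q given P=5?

-1.5

Under do(P=5), P's equation is replaced by P=5 for every unit. Per-unit Q: -13, -19, -13, -13. Mean = -14.5.
Observing P=5 restricts to units where P's equation naturally yields 5: R ∈ {0, -2, -1}. In that subpopulation Q = -13, -13, -13, mean -13.
Difference = -14.5 − (-13) = -1.5.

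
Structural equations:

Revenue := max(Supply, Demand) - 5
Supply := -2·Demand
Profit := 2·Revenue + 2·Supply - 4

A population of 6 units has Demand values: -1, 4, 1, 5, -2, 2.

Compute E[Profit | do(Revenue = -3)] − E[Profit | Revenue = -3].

-4

do(Revenue=-3) breaks Revenue's dependence on Demand. With Revenue=-3 fixed, Profit across the units is -6, -26, -14, -30, -2, -18, mean -16.
Observing Revenue=-3 restricts to units where Revenue's equation naturally yields -3: Demand ∈ {-1, 2}. In that subpopulation Profit = -6, -18, mean -12.
Difference = -16 − (-12) = -4.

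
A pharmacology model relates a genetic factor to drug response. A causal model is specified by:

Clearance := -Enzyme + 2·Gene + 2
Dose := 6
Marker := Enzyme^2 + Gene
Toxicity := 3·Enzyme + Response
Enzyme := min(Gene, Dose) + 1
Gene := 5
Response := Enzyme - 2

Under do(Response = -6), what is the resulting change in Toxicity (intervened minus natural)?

The intervention breaks the incoming arrows to Response: Response := Enzyme - 2 no longer applies, and Response = -6.
Enzyme = min(Gene, Dose) + 1  [with Gene=5, Dose=6]  = 6
Toxicity = 3·Enzyme + Response  [with Enzyme=6, Response=-6]  = 12
Without intervention: Enzyme = min(Gene, Dose) + 1  [with Gene=5, Dose=6]  = 6; Response = Enzyme - 2  [with Enzyme=6]  = 4; Toxicity = 3·Enzyme + Response  [with Enzyme=6, Response=4]  = 22.
Change = 12 − 22 = -10.

-10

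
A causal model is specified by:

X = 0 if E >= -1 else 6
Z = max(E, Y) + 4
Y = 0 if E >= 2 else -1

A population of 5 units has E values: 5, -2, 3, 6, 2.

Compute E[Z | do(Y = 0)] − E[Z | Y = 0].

-0.8

Every unit gets Y=0 under the intervention. Z values become 9, 4, 7, 10, 6; E[Z|do(Y=0)] = 7.2.
Conditioning on Y=0 selects the 4 unit(s) with E ∈ {5, 3, 6, 2}. Their Z values: 9, 7, 10, 6. Mean = 8.
Difference = 7.2 − 8 = -0.8.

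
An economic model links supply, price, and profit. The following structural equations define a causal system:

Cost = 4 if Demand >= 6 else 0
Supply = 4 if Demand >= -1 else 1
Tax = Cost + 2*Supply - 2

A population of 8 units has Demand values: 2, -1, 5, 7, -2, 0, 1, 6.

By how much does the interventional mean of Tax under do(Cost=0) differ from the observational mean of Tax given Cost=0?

0.25

do(Cost=0) breaks Cost's dependence on Demand. With Cost=0 fixed, Tax across the units is 6, 6, 6, 6, 0, 6, 6, 6, mean 5.25.
Conditioning on Cost=0 selects the 6 unit(s) with Demand ∈ {2, -1, 5, -2, 0, 1}. Their Tax values: 6, 6, 6, 0, 6, 6. Mean = 5.
Difference = 5.25 − 5 = 0.25.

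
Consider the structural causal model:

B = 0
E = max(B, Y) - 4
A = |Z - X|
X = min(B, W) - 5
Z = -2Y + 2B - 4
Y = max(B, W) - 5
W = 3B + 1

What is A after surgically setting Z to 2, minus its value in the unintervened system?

The intervention breaks the incoming arrows to Z: Z = -2Y + 2B - 4 no longer applies, and Z = 2.
W = 3B + 1  [with B=0]  = 1
X = min(B, W) - 5  [with B=0, W=1]  = -5
A = |Z - X|  [with Z=2, X=-5]  = 7
Without intervention: W = 3B + 1  [with B=0]  = 1; X = min(B, W) - 5  [with B=0, W=1]  = -5; Y = max(B, W) - 5  [with B=0, W=1]  = -4; Z = -2Y + 2B - 4  [with Y=-4, B=0]  = 4; A = |Z - X|  [with Z=4, X=-5]  = 9.
Change = 7 − 9 = -2.

-2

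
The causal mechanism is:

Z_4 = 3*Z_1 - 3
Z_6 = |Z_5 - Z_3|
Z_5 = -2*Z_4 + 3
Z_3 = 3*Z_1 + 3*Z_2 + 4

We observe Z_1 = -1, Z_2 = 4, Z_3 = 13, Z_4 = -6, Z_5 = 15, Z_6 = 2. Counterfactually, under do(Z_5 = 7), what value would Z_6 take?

6

The intervention breaks the incoming arrows to Z_5: Z_5 = -2*Z_4 + 3 no longer applies, and Z_5 = 7.
Z_3 = 3*Z_1 + 3*Z_2 + 4  [with Z_1=-1, Z_2=4]  = 13
Z_6 = |Z_5 - Z_3|  [with Z_5=7, Z_3=13]  = 6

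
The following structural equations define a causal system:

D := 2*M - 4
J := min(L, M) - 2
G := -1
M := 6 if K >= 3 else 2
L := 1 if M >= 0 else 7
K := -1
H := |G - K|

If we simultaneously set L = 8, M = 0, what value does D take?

-4

The joint intervention fixes L = 8, M = 0, removing each variable's own equation.
D = 2*M - 4  [with M=0]  = -4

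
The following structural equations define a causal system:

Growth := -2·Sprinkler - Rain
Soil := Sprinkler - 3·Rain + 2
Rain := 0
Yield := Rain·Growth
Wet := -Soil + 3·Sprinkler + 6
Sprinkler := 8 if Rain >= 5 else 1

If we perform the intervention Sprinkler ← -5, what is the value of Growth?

do(Sprinkler=-5) replaces the equation Sprinkler := 8 if Rain >= 5 else 1 with the constant Sprinkler = -5.
Growth = -2·Sprinkler - Rain  [with Sprinkler=-5, Rain=0]  = 10

10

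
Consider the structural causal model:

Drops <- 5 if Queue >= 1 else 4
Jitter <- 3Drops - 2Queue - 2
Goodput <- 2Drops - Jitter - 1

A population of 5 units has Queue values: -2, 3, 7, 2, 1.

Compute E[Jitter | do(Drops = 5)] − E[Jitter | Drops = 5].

Every unit gets Drops=5 under the intervention. Jitter values become 17, 7, -1, 9, 11; E[Jitter|do(Drops=5)] = 8.6.
E[Jitter|Drops=5] averages over only the 4 units with Drops=5 (Queue = 3, 7, 2, 1): Jitter = 7, -1, 9, 11, mean 6.5.
Difference = 8.6 − 6.5 = 2.1.

2.1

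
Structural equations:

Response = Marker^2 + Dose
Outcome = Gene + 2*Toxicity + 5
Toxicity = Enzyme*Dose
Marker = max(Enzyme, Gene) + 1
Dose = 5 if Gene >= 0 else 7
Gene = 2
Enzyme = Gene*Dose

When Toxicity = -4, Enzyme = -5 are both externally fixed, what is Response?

14

Under do(Toxicity = -4, Enzyme = -5), each intervened variable's structural equation is replaced by its fixed value.
Dose = 5 if Gene >= 0 else 7  [with Gene=2]  = 5
Marker = max(Enzyme, Gene) + 1  [with Enzyme=-5, Gene=2]  = 3
Response = Marker^2 + Dose  [with Marker=3, Dose=5]  = 14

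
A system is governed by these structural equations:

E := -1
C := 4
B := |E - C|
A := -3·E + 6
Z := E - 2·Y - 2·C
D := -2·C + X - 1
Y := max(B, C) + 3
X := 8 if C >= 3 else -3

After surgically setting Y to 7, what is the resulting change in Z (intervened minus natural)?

The intervention breaks the incoming arrows to Y: Y := max(B, C) + 3 no longer applies, and Y = 7.
Z = E - 2·Y - 2·C  [with E=-1, Y=7, C=4]  = -23
Without intervention: B = |E - C|  [with E=-1, C=4]  = 5; Y = max(B, C) + 3  [with B=5, C=4]  = 8; Z = E - 2·Y - 2·C  [with E=-1, Y=8, C=4]  = -25.
Change = -23 − (-25) = 2.

2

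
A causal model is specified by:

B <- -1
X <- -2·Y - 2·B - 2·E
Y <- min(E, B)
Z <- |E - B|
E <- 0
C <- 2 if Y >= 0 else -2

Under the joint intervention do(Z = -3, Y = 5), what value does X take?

Under do(Z = -3, Y = 5), each intervened variable's structural equation is replaced by its fixed value.
X = -2·Y - 2·B - 2·E  [with Y=5, B=-1, E=0]  = -8

-8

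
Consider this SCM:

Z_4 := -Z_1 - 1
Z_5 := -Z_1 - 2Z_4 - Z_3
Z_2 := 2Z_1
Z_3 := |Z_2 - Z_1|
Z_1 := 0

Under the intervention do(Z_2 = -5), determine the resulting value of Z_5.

-3

do(Z_2=-5) replaces the equation Z_2 := 2Z_1 with the constant Z_2 = -5.
Z_3 = |Z_2 - Z_1|  [with Z_2=-5, Z_1=0]  = 5
Z_4 = -Z_1 - 1  [with Z_1=0]  = -1
Z_5 = -Z_1 - 2Z_4 - Z_3  [with Z_1=0, Z_4=-1, Z_3=5]  = -3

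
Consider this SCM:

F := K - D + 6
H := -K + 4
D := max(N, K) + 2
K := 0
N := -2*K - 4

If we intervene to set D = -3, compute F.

The intervention breaks the incoming arrows to D: D := max(N, K) + 2 no longer applies, and D = -3.
F = K - D + 6  [with K=0, D=-3]  = 9

9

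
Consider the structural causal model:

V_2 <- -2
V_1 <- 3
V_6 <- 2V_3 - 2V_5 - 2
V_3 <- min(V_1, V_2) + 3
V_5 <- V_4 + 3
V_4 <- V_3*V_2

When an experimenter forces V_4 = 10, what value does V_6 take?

-26

Under do(V_4=10), the mechanism V_4 <- V_3*V_2 is discarded; V_4 is fixed at 10.
V_3 = min(V_1, V_2) + 3  [with V_1=3, V_2=-2]  = 1
V_5 = V_4 + 3  [with V_4=10]  = 13
V_6 = 2V_3 - 2V_5 - 2  [with V_3=1, V_5=13]  = -26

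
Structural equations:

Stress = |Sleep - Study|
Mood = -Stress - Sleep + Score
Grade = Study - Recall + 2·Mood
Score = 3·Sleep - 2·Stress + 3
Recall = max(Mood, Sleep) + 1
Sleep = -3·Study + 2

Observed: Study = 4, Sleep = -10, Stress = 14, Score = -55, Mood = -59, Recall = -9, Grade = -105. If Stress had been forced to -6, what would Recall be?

2

The intervention breaks the incoming arrows to Stress: Stress = |Sleep - Study| no longer applies, and Stress = -6.
Sleep = -3·Study + 2  [with Study=4]  = -10
Score = 3·Sleep - 2·Stress + 3  [with Sleep=-10, Stress=-6]  = -15
Mood = -Stress - Sleep + Score  [with Stress=-6, Sleep=-10, Score=-15]  = 1
Recall = max(Mood, Sleep) + 1  [with Mood=1, Sleep=-10]  = 2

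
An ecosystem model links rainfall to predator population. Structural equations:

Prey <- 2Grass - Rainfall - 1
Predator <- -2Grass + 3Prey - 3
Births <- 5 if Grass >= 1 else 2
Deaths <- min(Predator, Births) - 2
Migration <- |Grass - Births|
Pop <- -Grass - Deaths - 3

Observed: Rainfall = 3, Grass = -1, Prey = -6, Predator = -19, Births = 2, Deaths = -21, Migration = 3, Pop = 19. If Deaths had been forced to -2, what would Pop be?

0

Intervening sets Deaths = -2 and removes its equation (Deaths <- min(Predator, Births) - 2).
Pop = -Grass - Deaths - 3  [with Grass=-1, Deaths=-2]  = 0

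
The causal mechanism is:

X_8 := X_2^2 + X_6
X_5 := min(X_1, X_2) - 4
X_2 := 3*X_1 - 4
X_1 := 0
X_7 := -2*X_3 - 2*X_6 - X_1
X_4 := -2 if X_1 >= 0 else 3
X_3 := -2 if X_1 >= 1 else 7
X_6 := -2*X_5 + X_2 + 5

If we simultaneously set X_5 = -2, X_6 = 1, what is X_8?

17

Setting X_5 = -2, X_6 = 1 by intervention discards those variables' equations.
X_2 = 3*X_1 - 4  [with X_1=0]  = -4
X_8 = X_2^2 + X_6  [with X_2=-4, X_6=1]  = 17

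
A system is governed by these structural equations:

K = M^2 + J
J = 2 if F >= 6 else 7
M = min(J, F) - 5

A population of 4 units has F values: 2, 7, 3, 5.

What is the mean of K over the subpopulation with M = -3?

E[K|M=-3] averages over only the 2 units with M=-3 (F = 2, 7): K = 16, 11, mean 13.5.

13.5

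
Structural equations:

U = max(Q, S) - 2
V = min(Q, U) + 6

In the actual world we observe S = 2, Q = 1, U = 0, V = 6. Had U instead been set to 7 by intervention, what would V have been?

7

The intervention breaks the incoming arrows to U: U = max(Q, S) - 2 no longer applies, and U = 7.
V = min(Q, U) + 6  [with Q=1, U=7]  = 7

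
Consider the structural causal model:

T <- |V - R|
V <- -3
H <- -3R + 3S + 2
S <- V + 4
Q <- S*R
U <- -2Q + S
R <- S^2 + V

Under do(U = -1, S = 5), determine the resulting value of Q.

110

Under do(U = -1, S = 5), each intervened variable's structural equation is replaced by its fixed value.
R = S^2 + V  [with S=5, V=-3]  = 22
Q = S*R  [with S=5, R=22]  = 110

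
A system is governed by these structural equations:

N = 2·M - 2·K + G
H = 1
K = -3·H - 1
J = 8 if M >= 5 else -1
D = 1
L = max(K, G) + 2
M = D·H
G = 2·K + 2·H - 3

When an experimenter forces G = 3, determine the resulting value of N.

The intervention breaks the incoming arrows to G: G = 2·K + 2·H - 3 no longer applies, and G = 3.
K = -3·H - 1  [with H=1]  = -4
M = D·H  [with D=1, H=1]  = 1
N = 2·M - 2·K + G  [with M=1, K=-4, G=3]  = 13

13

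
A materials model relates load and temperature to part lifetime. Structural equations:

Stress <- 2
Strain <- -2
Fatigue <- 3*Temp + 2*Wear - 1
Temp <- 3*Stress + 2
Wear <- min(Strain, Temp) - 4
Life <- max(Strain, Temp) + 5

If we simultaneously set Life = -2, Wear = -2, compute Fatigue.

19

Setting Life = -2, Wear = -2 by intervention discards those variables' equations.
Temp = 3*Stress + 2  [with Stress=2]  = 8
Fatigue = 3*Temp + 2*Wear - 1  [with Temp=8, Wear=-2]  = 19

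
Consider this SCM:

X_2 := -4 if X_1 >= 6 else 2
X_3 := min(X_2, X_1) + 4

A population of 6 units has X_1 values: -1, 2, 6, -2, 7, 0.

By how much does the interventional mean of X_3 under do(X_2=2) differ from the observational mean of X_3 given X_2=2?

Under do(X_2=2), X_2's equation is replaced by X_2=2 for every unit. Per-unit X_3: 3, 6, 6, 2, 6, 4. Mean = 4.5.
E[X_3|X_2=2] averages over only the 4 units with X_2=2 (X_1 = -1, 2, -2, 0): X_3 = 3, 6, 2, 4, mean 3.75.
Difference = 4.5 − 3.75 = 0.75.

0.75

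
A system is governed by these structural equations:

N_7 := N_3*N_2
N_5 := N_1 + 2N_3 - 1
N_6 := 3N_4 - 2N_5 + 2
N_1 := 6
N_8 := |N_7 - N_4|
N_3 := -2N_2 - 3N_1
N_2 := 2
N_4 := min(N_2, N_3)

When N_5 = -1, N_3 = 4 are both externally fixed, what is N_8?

Under do(N_5 = -1, N_3 = 4), each intervened variable's structural equation is replaced by its fixed value.
N_4 = min(N_2, N_3)  [with N_2=2, N_3=4]  = 2
N_7 = N_3*N_2  [with N_3=4, N_2=2]  = 8
N_8 = |N_7 - N_4|  [with N_7=8, N_4=2]  = 6

6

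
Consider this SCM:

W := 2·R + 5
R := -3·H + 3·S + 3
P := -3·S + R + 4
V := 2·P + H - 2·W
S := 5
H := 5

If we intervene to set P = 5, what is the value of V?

-7

Under do(P=5), the mechanism P := -3·S + R + 4 is discarded; P is fixed at 5.
R = -3·H + 3·S + 3  [with H=5, S=5]  = 3
W = 2·R + 5  [with R=3]  = 11
V = 2·P + H - 2·W  [with P=5, H=5, W=11]  = -7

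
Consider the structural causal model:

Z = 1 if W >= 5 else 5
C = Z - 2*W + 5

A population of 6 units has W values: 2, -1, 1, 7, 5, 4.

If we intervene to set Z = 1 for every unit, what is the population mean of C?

0

Every unit gets Z=1 under the intervention. C values become 2, 8, 4, -8, -4, -2; E[C|do(Z=1)] = 0.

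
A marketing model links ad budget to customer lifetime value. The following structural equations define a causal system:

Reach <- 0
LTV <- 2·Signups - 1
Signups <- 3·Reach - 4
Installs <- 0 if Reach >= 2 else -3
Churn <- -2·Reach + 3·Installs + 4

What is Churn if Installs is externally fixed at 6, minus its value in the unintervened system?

Under do(Installs=6), the mechanism Installs <- 0 if Reach >= 2 else -3 is discarded; Installs is fixed at 6.
Churn = -2·Reach + 3·Installs + 4  [with Reach=0, Installs=6]  = 22
Without intervention: Installs = 0 if Reach >= 2 else -3  [with Reach=0]  = -3; Churn = -2·Reach + 3·Installs + 4  [with Reach=0, Installs=-3]  = -5.
Change = 22 − (-5) = 27.

27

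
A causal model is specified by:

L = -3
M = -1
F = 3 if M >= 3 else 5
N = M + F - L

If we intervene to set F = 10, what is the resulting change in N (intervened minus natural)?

The intervention breaks the incoming arrows to F: F = 3 if M >= 3 else 5 no longer applies, and F = 10.
N = M + F - L  [with M=-1, F=10, L=-3]  = 12
Without intervention: F = 3 if M >= 3 else 5  [with M=-1]  = 5; N = M + F - L  [with M=-1, F=5, L=-3]  = 7.
Change = 12 − 7 = 5.

5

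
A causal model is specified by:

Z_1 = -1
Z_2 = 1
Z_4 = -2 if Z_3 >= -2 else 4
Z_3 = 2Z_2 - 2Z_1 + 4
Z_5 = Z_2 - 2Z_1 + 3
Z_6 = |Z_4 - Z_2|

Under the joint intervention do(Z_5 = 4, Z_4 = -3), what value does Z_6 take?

Setting Z_5 = 4, Z_4 = -3 by intervention discards those variables' equations.
Z_6 = |Z_4 - Z_2|  [with Z_4=-3, Z_2=1]  = 4

4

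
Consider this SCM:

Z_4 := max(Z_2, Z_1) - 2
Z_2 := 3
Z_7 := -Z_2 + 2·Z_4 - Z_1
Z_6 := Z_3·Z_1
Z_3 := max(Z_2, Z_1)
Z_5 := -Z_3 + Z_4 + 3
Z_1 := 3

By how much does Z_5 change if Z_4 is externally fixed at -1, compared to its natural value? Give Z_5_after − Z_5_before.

Intervening sets Z_4 = -1 and removes its equation (Z_4 := max(Z_2, Z_1) - 2).
Z_3 = max(Z_2, Z_1)  [with Z_2=3, Z_1=3]  = 3
Z_5 = -Z_3 + Z_4 + 3  [with Z_3=3, Z_4=-1]  = -1
Without intervention: Z_3 = max(Z_2, Z_1)  [with Z_2=3, Z_1=3]  = 3; Z_4 = max(Z_2, Z_1) - 2  [with Z_2=3, Z_1=3]  = 1; Z_5 = -Z_3 + Z_4 + 3  [with Z_3=3, Z_4=1]  = 1.
Change = -1 − 1 = -2.

-2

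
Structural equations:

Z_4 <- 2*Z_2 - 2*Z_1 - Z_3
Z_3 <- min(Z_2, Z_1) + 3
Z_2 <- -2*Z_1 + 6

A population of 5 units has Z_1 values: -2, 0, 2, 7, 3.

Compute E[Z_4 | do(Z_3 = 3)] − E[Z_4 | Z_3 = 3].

-3

Under do(Z_3=3), Z_3's equation is replaced by Z_3=3 for every unit. Per-unit Z_4: 21, 9, -3, -33, -9. Mean = -3.
Conditioning on Z_3=3 selects the 2 unit(s) with Z_1 ∈ {0, 3}. Their Z_4 values: 9, -9. Mean = 0.
Difference = -3 − 0 = -3.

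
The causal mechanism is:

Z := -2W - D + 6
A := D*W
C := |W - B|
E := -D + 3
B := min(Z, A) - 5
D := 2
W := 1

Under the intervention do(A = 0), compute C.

Under do(A=0), the mechanism A := D*W is discarded; A is fixed at 0.
Z = -2W - D + 6  [with W=1, D=2]  = 2
B = min(Z, A) - 5  [with Z=2, A=0]  = -5
C = |W - B|  [with W=1, B=-5]  = 6

6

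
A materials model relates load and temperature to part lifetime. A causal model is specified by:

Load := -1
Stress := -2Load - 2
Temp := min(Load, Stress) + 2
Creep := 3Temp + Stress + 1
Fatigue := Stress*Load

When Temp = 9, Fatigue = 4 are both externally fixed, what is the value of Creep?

28

The joint intervention fixes Temp = 9, Fatigue = 4, removing each variable's own equation.
Stress = -2Load - 2  [with Load=-1]  = 0
Creep = 3Temp + Stress + 1  [with Temp=9, Stress=0]  = 28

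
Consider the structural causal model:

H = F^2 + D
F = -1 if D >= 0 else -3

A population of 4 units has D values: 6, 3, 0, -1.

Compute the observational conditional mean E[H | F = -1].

E[H|F=-1] averages over only the 3 units with F=-1 (D = 6, 3, 0): H = 7, 4, 1, mean 4.

4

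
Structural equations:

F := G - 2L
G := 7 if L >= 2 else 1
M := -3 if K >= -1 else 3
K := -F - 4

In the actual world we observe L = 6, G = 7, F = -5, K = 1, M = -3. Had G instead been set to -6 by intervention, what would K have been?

14

Under do(G=-6), the mechanism G := 7 if L >= 2 else 1 is discarded; G is fixed at -6.
F = G - 2L  [with G=-6, L=6]  = -18
K = -F - 4  [with F=-18]  = 14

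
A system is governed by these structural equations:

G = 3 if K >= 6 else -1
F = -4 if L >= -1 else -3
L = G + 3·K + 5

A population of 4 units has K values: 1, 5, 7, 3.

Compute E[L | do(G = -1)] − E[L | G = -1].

3

The intervention sets G=-1 in all 4 units regardless of K. Recomputing L per unit gives 7, 19, 25, 13; average 16.
Observing G=-1 restricts to units where G's equation naturally yields -1: K ∈ {1, 5, 3}. In that subpopulation L = 7, 19, 13, mean 13.
Difference = 16 − 13 = 3.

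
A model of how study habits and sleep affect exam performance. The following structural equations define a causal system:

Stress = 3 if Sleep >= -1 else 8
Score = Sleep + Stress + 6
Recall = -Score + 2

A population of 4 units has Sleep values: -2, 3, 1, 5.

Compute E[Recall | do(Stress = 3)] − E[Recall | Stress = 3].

1.25

Every unit gets Stress=3 under the intervention. Recall values become -5, -10, -8, -12; E[Recall|do(Stress=3)] = -8.75.
Conditioning on Stress=3 selects the 3 unit(s) with Sleep ∈ {3, 1, 5}. Their Recall values: -10, -8, -12. Mean = -10.
Difference = -8.75 − (-10) = 1.25.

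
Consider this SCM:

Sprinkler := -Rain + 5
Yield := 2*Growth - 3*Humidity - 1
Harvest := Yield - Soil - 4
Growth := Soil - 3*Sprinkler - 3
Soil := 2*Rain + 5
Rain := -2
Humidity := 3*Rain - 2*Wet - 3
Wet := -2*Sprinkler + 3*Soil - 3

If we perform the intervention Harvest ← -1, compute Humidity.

The intervention breaks the incoming arrows to Harvest: Harvest := Yield - Soil - 4 no longer applies, and Harvest = -1.
Humidity is not downstream of the intervention, so its value is determined by the original equations.
Sprinkler = -Rain + 5  [with Rain=-2]  = 7
Soil = 2*Rain + 5  [with Rain=-2]  = 1
Wet = -2*Sprinkler + 3*Soil - 3  [with Sprinkler=7, Soil=1]  = -14
Humidity = 3*Rain - 2*Wet - 3  [with Rain=-2, Wet=-14]  = 19

19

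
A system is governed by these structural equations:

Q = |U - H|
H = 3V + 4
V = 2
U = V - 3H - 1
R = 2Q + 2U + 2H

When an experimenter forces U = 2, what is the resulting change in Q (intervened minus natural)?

The intervention breaks the incoming arrows to U: U = V - 3H - 1 no longer applies, and U = 2.
H = 3V + 4  [with V=2]  = 10
Q = |U - H|  [with U=2, H=10]  = 8
Without intervention: H = 3V + 4  [with V=2]  = 10; U = V - 3H - 1  [with V=2, H=10]  = -29; Q = |U - H|  [with U=-29, H=10]  = 39.
Change = 8 − 39 = -31.

-31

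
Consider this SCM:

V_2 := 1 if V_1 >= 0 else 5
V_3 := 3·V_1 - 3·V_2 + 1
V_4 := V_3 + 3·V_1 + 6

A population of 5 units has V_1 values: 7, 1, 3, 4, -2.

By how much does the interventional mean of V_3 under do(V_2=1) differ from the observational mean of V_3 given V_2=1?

do(V_2=1) breaks V_2's dependence on V_1. With V_2=1 fixed, V_3 across the units is 19, 1, 7, 10, -8, mean 5.8.
Conditioning on V_2=1 selects the 4 unit(s) with V_1 ∈ {7, 1, 3, 4}. Their V_3 values: 19, 1, 7, 10. Mean = 9.25.
Difference = 5.8 − 9.25 = -3.45.

-3.45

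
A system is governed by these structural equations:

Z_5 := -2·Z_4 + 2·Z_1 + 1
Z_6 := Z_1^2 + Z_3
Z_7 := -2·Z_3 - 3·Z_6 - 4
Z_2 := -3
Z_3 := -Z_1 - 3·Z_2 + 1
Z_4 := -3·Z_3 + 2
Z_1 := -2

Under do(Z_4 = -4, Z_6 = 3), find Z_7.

Setting Z_4 = -4, Z_6 = 3 by intervention discards those variables' equations.
Z_3 = -Z_1 - 3·Z_2 + 1  [with Z_1=-2, Z_2=-3]  = 12
Z_7 = -2·Z_3 - 3·Z_6 - 4  [with Z_3=12, Z_6=3]  = -37

-37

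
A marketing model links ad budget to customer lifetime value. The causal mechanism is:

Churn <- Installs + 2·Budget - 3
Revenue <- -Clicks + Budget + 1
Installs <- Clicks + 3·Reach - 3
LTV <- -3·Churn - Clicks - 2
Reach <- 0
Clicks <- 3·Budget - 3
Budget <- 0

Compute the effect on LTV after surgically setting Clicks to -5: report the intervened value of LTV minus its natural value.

The intervention breaks the incoming arrows to Clicks: Clicks <- 3·Budget - 3 no longer applies, and Clicks = -5.
Installs = Clicks + 3·Reach - 3  [with Clicks=-5, Reach=0]  = -8
Churn = Installs + 2·Budget - 3  [with Installs=-8, Budget=0]  = -11
LTV = -3·Churn - Clicks - 2  [with Churn=-11, Clicks=-5]  = 36
Without intervention: Clicks = 3·Budget - 3  [with Budget=0]  = -3; Installs = Clicks + 3·Reach - 3  [with Clicks=-3, Reach=0]  = -6; Churn = Installs + 2·Budget - 3  [with Installs=-6, Budget=0]  = -9; LTV = -3·Churn - Clicks - 2  [with Churn=-9, Clicks=-3]  = 28.
Change = 36 − 28 = 8.

8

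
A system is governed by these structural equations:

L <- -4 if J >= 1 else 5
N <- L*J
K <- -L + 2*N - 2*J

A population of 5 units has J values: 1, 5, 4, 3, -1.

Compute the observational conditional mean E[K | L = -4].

E[K|L=-4] averages over only the 4 units with L=-4 (J = 1, 5, 4, 3): K = -6, -46, -36, -26, mean -28.5.

-28.5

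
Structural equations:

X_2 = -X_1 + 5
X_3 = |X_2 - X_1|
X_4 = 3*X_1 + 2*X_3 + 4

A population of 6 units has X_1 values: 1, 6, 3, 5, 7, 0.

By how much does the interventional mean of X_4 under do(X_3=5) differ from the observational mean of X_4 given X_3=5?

do(X_3=5) breaks X_3's dependence on X_1. With X_3=5 fixed, X_4 across the units is 17, 32, 23, 29, 35, 14, mean 25.
Conditioning on X_3=5 selects the 2 unit(s) with X_1 ∈ {5, 0}. Their X_4 values: 29, 14. Mean = 21.5.
Difference = 25 − 21.5 = 3.5.

3.5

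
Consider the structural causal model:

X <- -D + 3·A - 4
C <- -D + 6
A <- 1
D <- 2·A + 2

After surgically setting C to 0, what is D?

4

The intervention breaks the incoming arrows to C: C <- -D + 6 no longer applies, and C = 0.
Since D is not a descendant of the intervened variable, it is unaffected.
D = 2·A + 2  [with A=1]  = 4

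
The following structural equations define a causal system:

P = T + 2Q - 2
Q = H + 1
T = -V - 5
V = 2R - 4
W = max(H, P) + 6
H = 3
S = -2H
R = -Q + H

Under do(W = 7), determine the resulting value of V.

Under do(W=7), the mechanism W = max(H, P) + 6 is discarded; W is fixed at 7.
Since V is not a descendant of the intervened variable, it is unaffected.
Q = H + 1  [with H=3]  = 4
R = -Q + H  [with Q=4, H=3]  = -1
V = 2R - 4  [with R=-1]  = -6

-6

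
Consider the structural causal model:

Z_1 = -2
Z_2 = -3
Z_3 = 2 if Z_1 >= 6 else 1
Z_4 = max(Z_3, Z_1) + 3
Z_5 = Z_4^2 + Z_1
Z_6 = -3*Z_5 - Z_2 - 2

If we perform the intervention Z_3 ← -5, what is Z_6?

The intervention breaks the incoming arrows to Z_3: Z_3 = 2 if Z_1 >= 6 else 1 no longer applies, and Z_3 = -5.
Z_4 = max(Z_3, Z_1) + 3  [with Z_3=-5, Z_1=-2]  = 1
Z_5 = Z_4^2 + Z_1  [with Z_4=1, Z_1=-2]  = -1
Z_6 = -3*Z_5 - Z_2 - 2  [with Z_5=-1, Z_2=-3]  = 4

4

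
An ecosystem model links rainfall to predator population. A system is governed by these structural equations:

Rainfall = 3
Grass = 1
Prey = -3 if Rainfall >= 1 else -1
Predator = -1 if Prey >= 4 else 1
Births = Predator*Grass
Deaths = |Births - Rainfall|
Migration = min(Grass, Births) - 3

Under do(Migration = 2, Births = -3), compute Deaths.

Setting Migration = 2, Births = -3 by intervention discards those variables' equations.
Deaths = |Births - Rainfall|  [with Births=-3, Rainfall=3]  = 6

6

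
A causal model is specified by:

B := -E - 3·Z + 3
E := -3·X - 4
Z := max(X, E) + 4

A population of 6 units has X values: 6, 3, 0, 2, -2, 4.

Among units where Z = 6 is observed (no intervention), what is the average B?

-11

Conditioning on Z=6 selects the 2 unit(s) with X ∈ {2, -2}. Their B values: -5, -17. Mean = -11.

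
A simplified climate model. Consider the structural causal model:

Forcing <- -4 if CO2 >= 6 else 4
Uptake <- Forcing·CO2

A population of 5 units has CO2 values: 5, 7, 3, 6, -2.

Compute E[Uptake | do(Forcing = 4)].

The intervention sets Forcing=4 in all 5 units regardless of CO2. Recomputing Uptake per unit gives 20, 28, 12, 24, -8; average 15.2.

15.2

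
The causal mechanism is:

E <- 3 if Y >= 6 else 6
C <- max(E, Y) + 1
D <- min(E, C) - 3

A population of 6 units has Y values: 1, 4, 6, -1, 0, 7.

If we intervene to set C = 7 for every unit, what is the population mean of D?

2

do(C=7) breaks C's dependence on Y. With C=7 fixed, D across the units is 3, 3, 0, 3, 3, 0, mean 2.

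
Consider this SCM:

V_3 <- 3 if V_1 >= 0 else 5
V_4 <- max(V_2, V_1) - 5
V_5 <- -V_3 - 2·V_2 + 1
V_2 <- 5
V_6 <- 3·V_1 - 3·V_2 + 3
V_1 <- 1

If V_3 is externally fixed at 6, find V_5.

do(V_3=6) replaces the equation V_3 <- 3 if V_1 >= 0 else 5 with the constant V_3 = 6.
V_5 = -V_3 - 2·V_2 + 1  [with V_3=6, V_2=5]  = -15

-15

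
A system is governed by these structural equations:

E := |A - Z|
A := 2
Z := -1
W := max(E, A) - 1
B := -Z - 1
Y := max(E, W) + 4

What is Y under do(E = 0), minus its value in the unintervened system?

The intervention breaks the incoming arrows to E: E := |A - Z| no longer applies, and E = 0.
W = max(E, A) - 1  [with E=0, A=2]  = 1
Y = max(E, W) + 4  [with E=0, W=1]  = 5
Without intervention: E = |A - Z|  [with A=2, Z=-1]  = 3; W = max(E, A) - 1  [with E=3, A=2]  = 2; Y = max(E, W) + 4  [with E=3, W=2]  = 7.
Change = 5 − 7 = -2.

-2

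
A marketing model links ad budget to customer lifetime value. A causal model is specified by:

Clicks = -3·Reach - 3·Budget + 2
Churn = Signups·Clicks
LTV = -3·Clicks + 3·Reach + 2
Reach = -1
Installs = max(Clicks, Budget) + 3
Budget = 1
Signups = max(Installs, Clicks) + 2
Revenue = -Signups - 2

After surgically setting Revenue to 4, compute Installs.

Under do(Revenue=4), the mechanism Revenue = -Signups - 2 is discarded; Revenue is fixed at 4.
Since Installs is not a descendant of the intervened variable, it is unaffected.
Clicks = -3·Reach - 3·Budget + 2  [with Reach=-1, Budget=1]  = 2
Installs = max(Clicks, Budget) + 3  [with Clicks=2, Budget=1]  = 5

5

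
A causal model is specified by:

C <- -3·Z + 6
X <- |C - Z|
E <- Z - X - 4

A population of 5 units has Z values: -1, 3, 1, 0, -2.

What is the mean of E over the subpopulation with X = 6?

Observing X=6 restricts to units where X's equation naturally yields 6: Z ∈ {3, 0}. In that subpopulation E = -7, -10, mean -8.5.

-8.5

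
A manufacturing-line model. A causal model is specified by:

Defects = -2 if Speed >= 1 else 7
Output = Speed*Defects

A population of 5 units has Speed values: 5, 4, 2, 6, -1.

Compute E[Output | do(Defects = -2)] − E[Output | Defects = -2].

The intervention sets Defects=-2 in all 5 units regardless of Speed. Recomputing Output per unit gives -10, -8, -4, -12, 2; average -6.4.
Conditioning on Defects=-2 selects the 4 unit(s) with Speed ∈ {5, 4, 2, 6}. Their Output values: -10, -8, -4, -12. Mean = -8.5.
Difference = -6.4 − (-8.5) = 2.1.

2.1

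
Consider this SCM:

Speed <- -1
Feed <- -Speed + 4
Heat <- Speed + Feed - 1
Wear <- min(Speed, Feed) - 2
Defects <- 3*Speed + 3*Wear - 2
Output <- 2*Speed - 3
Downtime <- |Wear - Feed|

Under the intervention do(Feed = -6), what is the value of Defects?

do(Feed=-6) replaces the equation Feed <- -Speed + 4 with the constant Feed = -6.
Wear = min(Speed, Feed) - 2  [with Speed=-1, Feed=-6]  = -8
Defects = 3*Speed + 3*Wear - 2  [with Speed=-1, Wear=-8]  = -29

-29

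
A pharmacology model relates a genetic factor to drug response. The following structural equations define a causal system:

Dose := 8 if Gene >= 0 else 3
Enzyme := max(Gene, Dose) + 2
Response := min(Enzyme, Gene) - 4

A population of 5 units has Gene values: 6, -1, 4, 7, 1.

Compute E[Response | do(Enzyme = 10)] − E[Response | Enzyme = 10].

Every unit gets Enzyme=10 under the intervention. Response values become 2, -5, 0, 3, -3; E[Response|do(Enzyme=10)] = -0.6.
Conditioning on Enzyme=10 selects the 4 unit(s) with Gene ∈ {6, 4, 7, 1}. Their Response values: 2, 0, 3, -3. Mean = 0.5.
Difference = -0.6 − 0.5 = -1.1.

-1.1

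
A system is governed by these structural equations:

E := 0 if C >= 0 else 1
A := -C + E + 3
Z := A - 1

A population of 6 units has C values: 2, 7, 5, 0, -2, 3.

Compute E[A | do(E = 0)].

0.5

do(E=0) breaks E's dependence on C. With E=0 fixed, A across the units is 1, -4, -2, 3, 5, 0, mean 0.5.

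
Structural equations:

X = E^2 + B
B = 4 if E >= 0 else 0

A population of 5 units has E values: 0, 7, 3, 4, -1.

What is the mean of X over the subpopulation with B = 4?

22.5

Conditioning on B=4 selects the 4 unit(s) with E ∈ {0, 7, 3, 4}. Their X values: 4, 53, 13, 20. Mean = 22.5.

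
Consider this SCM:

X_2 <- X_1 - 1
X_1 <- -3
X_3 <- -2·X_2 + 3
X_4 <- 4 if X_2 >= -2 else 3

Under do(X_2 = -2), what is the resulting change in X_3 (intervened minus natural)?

The intervention breaks the incoming arrows to X_2: X_2 <- X_1 - 1 no longer applies, and X_2 = -2.
X_3 = -2·X_2 + 3  [with X_2=-2]  = 7
Without intervention: X_2 = X_1 - 1  [with X_1=-3]  = -4; X_3 = -2·X_2 + 3  [with X_2=-4]  = 11.
Change = 7 − 11 = -4.

-4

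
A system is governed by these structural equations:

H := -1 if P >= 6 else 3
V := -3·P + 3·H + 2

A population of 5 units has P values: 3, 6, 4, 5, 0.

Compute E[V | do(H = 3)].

0.2

Under do(H=3), H's equation is replaced by H=3 for every unit. Per-unit V: 2, -7, -1, -4, 11. Mean = 0.2.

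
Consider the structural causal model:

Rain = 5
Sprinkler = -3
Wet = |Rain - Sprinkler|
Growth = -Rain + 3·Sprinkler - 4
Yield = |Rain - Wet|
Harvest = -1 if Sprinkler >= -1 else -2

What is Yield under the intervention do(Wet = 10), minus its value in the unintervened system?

do(Wet=10) replaces the equation Wet = |Rain - Sprinkler| with the constant Wet = 10.
Yield = |Rain - Wet|  [with Rain=5, Wet=10]  = 5
Without intervention: Wet = |Rain - Sprinkler|  [with Rain=5, Sprinkler=-3]  = 8; Yield = |Rain - Wet|  [with Rain=5, Wet=8]  = 3.
Change = 5 − 3 = 2.

2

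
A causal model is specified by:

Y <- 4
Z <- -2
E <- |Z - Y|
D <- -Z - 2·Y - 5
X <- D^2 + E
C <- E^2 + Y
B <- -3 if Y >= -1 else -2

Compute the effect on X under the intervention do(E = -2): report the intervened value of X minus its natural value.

do(E=-2) replaces the equation E <- |Z - Y| with the constant E = -2.
D = -Z - 2·Y - 5  [with Z=-2, Y=4]  = -11
X = D^2 + E  [with D=-11, E=-2]  = 119
Without intervention: E = |Z - Y|  [with Z=-2, Y=4]  = 6; D = -Z - 2·Y - 5  [with Z=-2, Y=4]  = -11; X = D^2 + E  [with D=-11, E=6]  = 127.
Change = 119 − 127 = -8.

-8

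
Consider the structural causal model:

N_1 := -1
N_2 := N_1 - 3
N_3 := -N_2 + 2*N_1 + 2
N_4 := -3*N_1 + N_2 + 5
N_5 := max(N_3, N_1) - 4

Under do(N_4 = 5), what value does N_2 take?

The intervention breaks the incoming arrows to N_4: N_4 := -3*N_1 + N_2 + 5 no longer applies, and N_4 = 5.
Since N_2 is not a descendant of the intervened variable, it is unaffected.
N_2 = N_1 - 3  [with N_1=-1]  = -4

-4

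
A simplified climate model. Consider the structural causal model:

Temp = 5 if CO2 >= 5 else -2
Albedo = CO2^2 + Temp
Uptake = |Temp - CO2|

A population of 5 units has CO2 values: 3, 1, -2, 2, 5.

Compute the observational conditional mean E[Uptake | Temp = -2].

3

Observing Temp=-2 restricts to units where Temp's equation naturally yields -2: CO2 ∈ {3, 1, -2, 2}. In that subpopulation Uptake = 5, 3, 0, 4, mean 3.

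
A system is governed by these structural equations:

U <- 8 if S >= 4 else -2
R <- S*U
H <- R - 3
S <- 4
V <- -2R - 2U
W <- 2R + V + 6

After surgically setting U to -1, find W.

8

Under do(U=-1), the mechanism U <- 8 if S >= 4 else -2 is discarded; U is fixed at -1.
R = S*U  [with S=4, U=-1]  = -4
V = -2R - 2U  [with R=-4, U=-1]  = 10
W = 2R + V + 6  [with R=-4, V=10]  = 8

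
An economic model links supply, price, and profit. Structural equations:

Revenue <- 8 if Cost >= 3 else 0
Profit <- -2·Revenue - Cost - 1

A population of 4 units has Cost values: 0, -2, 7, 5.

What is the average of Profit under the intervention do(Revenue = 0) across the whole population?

-3.5

Under do(Revenue=0), Revenue's equation is replaced by Revenue=0 for every unit. Per-unit Profit: -1, 1, -8, -6. Mean = -3.5.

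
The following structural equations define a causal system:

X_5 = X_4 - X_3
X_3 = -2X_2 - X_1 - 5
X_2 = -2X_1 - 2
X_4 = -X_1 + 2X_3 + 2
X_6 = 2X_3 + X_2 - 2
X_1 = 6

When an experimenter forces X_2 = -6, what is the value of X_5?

do(X_2=-6) replaces the equation X_2 = -2X_1 - 2 with the constant X_2 = -6.
X_3 = -2X_2 - X_1 - 5  [with X_2=-6, X_1=6]  = 1
X_4 = -X_1 + 2X_3 + 2  [with X_1=6, X_3=1]  = -2
X_5 = X_4 - X_3  [with X_4=-2, X_3=1]  = -3

-3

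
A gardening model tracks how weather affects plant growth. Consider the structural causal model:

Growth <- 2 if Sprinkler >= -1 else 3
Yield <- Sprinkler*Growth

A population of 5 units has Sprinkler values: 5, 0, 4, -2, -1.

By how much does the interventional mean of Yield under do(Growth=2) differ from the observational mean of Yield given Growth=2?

-1.6

Under do(Growth=2), Growth's equation is replaced by Growth=2 for every unit. Per-unit Yield: 10, 0, 8, -4, -2. Mean = 2.4.
E[Yield|Growth=2] averages over only the 4 units with Growth=2 (Sprinkler = 5, 0, 4, -1): Yield = 10, 0, 8, -2, mean 4.
Difference = 2.4 − 4 = -1.6.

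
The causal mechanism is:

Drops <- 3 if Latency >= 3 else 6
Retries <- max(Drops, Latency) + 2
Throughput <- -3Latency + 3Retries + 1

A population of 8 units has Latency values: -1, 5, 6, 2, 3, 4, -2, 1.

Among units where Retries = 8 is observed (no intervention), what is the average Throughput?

21.4

Observing Retries=8 restricts to units where Retries's equation naturally yields 8: Latency ∈ {-1, 6, 2, -2, 1}. In that subpopulation Throughput = 28, 7, 19, 31, 22, mean 21.4.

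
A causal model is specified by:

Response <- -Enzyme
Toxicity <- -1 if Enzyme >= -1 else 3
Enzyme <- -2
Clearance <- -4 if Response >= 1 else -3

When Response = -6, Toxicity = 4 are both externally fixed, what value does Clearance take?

-3

Setting Response = -6, Toxicity = 4 by intervention discards those variables' equations.
Clearance = -4 if Response >= 1 else -3  [with Response=-6]  = -3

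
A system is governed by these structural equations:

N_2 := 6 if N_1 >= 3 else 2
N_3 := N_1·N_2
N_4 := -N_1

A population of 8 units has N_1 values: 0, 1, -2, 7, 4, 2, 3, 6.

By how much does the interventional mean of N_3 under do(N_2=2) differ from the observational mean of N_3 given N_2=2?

Under do(N_2=2), N_2's equation is replaced by N_2=2 for every unit. Per-unit N_3: 0, 2, -4, 14, 8, 4, 6, 12. Mean = 5.25.
Observing N_2=2 restricts to units where N_2's equation naturally yields 2: N_1 ∈ {0, 1, -2, 2}. In that subpopulation N_3 = 0, 2, -4, 4, mean 0.5.
Difference = 5.25 − 0.5 = 4.75.

4.75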